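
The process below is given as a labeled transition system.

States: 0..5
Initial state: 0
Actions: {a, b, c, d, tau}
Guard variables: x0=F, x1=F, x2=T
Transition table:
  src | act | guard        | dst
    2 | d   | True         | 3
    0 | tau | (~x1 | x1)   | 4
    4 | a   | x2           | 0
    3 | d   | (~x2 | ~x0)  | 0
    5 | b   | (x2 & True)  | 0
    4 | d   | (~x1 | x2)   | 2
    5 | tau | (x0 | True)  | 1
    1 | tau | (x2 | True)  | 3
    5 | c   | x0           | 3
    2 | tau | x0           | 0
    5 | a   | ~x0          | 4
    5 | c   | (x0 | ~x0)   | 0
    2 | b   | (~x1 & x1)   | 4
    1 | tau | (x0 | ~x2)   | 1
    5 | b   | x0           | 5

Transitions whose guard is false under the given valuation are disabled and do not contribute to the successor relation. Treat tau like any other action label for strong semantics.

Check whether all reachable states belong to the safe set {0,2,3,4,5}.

Answer: INVARIANT HOLDS

Analysis:
Safe = {0,2,3,4,5}
Reach set: {0,2,3,4}
  0: ✓
  2: ✓
  3: ✓
  4: ✓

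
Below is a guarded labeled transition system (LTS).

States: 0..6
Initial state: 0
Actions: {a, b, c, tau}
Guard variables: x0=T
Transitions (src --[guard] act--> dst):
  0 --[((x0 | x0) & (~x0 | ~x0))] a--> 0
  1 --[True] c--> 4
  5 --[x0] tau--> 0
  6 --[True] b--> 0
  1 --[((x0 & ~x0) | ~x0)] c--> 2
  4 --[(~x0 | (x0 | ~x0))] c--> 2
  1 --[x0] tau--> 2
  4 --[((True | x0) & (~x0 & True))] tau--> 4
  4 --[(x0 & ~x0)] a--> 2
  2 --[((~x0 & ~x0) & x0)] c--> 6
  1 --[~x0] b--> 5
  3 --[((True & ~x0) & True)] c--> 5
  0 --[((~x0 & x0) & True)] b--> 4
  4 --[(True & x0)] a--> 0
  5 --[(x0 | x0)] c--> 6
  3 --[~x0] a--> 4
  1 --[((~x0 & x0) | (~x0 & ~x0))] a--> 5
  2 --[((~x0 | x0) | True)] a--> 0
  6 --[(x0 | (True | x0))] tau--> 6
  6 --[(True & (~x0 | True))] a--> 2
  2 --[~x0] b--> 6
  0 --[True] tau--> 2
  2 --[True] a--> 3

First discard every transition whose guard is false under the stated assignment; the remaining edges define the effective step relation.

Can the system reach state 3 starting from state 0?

After dropping false guards: 12 live edges.
L0 = {0}
L1 = {2}  cumulative {0,2}
L2 = {3}  cumulative {0,2,3}
Reachable = {0,2,3}
Path to 3: tau·a

Answer: REACHABLE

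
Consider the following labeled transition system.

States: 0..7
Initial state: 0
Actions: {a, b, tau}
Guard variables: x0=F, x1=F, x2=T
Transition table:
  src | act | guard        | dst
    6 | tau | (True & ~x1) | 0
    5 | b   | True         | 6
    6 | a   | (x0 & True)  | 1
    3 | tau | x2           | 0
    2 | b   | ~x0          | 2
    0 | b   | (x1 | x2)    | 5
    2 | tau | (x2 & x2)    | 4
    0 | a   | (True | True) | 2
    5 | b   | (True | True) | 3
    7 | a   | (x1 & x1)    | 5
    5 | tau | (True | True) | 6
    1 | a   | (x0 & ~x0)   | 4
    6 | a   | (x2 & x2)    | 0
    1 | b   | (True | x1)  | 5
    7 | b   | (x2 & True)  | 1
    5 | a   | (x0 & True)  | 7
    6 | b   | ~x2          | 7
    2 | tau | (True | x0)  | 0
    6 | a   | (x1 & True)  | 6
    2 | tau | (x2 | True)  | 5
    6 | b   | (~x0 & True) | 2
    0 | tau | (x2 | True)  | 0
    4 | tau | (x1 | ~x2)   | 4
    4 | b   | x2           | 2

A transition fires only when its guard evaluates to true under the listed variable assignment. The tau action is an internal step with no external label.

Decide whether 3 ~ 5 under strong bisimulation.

Answer: NOT BISIMILAR

Analysis:
Compute ~ classes (split until stable):
  round 0: {{0,1,2,3,4,5,6,7}}
  round 1: {{0,6},{1,4,7},{2,5},{3}}
  round 2: {{0},{1,4},{2},{3},{5},{6},{7}}
  round 3: {{0},{1},{2},{3},{4},{5},{6},{7}}
stable after 4 split(s): 8 block(s)
[3]={3}  [5]={5}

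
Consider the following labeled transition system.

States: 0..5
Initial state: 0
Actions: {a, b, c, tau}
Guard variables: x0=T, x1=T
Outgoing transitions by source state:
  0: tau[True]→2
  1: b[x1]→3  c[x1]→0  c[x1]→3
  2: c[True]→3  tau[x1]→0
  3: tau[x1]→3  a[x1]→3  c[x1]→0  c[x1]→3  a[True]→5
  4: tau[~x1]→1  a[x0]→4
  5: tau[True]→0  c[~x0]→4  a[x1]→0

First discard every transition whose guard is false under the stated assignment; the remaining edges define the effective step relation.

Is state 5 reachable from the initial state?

Answer: REACHABLE

Trace:
14 transition(s) survive guard evaluation.
Layer 0: {0}
Layer 1: {2}  now seen {0,2}
Layer 2: {3}  now seen {0,2,3}
Layer 3: {5}  now seen {0,2,3,5}
Reach set: {0,2,3,5}
Path to 5: tau·c·a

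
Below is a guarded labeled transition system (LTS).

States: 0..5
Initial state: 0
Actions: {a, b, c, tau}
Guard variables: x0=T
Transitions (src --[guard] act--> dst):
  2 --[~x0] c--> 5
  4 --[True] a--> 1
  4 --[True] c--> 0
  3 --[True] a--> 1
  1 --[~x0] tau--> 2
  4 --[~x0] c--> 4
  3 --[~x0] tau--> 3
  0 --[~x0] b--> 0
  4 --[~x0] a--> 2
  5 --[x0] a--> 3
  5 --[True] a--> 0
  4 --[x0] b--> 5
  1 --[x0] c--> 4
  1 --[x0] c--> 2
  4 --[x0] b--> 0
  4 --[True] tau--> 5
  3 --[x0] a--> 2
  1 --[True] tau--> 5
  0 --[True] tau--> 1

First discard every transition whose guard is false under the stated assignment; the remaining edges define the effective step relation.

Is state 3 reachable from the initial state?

Guard filter leaves 13 enabled edge(s).
depth 0: {0}
depth 1: {1}  total {0,1}
depth 2: {2,4,5}  total {0,1,2,4,5}
depth 3: {3}  total {0,1,2,3,4,5}
R = {0,1,2,3,4,5}
Path to 3: tau·tau·a

Answer: REACHABLE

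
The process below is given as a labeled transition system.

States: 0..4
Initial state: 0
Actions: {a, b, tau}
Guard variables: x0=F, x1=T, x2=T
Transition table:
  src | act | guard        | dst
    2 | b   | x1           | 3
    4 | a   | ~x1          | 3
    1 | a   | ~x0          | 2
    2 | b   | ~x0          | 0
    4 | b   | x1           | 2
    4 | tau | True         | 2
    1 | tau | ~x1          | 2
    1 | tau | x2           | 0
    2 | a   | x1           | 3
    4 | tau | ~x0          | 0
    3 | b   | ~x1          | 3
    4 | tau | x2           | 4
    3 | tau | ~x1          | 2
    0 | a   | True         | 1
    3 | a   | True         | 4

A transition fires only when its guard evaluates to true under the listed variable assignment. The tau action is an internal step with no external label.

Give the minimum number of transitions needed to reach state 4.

Breadth-first toward 4:
  L0 = {0}
  L1 = {1}
  L2 = {2}
  L3 = {3}
  L4 = {4}
depth(4)=4, e.g. a·a·a·a

Answer: 4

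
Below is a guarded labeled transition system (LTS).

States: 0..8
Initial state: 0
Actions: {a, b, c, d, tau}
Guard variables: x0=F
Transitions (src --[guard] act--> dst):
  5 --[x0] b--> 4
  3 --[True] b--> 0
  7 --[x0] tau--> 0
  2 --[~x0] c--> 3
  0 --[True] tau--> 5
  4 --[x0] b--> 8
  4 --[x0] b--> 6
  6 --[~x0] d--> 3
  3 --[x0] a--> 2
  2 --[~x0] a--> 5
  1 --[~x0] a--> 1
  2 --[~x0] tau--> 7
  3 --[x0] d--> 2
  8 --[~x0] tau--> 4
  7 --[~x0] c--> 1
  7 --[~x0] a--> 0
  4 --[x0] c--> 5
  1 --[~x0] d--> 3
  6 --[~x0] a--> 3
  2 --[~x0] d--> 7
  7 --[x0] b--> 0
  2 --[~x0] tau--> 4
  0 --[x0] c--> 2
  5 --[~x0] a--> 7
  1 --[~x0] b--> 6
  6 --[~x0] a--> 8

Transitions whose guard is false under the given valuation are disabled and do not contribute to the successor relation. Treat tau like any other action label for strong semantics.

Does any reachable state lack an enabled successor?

R = {0,1,3,4,5,6,7,8}
  0: tau→5  [1 exit(s)]
  1: a→1  b→6  d→3  [3 exit(s)]
  3: b→0  [1 exit(s)]
  4: ∅  [STUCK]
  5: a→7  [1 exit(s)]
  6: a→3  a→8  d→3  [3 exit(s)]
  7: a→0  c→1  [2 exit(s)]
  8: tau→4  [1 exit(s)]
trace reaching 4: tau·a·c·b·a·tau

Answer: DEADLOCK at state 4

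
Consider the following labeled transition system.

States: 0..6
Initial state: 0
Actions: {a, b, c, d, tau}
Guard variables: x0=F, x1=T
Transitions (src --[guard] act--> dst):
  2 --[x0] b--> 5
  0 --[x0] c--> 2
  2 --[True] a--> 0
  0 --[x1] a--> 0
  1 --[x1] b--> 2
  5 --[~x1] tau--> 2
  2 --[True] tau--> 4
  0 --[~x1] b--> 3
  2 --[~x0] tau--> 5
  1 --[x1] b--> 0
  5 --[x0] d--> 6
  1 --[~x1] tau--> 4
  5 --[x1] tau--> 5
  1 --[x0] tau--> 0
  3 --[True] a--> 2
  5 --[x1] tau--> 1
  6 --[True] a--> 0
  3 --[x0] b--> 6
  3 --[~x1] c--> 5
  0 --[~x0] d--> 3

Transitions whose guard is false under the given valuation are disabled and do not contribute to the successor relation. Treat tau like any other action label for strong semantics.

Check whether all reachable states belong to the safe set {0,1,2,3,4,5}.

Inv-set: {0,1,2,3,4,5}
Reachable = {0,1,2,3,4,5}
  0: ok
  1: ok
  2: ok
  3: ok
  4: ok
  5: ok

Answer: INVARIANT HOLDS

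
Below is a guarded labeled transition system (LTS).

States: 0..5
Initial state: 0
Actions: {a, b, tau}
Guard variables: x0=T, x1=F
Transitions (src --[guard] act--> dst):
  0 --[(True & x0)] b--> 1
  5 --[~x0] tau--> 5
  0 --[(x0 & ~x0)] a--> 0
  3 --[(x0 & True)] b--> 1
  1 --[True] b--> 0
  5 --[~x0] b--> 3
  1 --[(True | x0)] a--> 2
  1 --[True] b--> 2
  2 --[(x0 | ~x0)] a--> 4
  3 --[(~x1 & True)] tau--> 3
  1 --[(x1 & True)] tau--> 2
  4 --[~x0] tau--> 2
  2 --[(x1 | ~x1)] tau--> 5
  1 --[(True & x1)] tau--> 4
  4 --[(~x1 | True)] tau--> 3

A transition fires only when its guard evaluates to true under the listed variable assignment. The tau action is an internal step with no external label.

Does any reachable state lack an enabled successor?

Answer: DEADLOCK at state 5

Working:
R = {0,1,2,3,4,5}
  0: b→1  [deg 1]
  1: a→2  b→0  b→2  [deg 3]
  2: a→4  tau→5  [deg 2]
  3: b→1  tau→3  [deg 2]
  4: tau→3  [deg 1]
  5: ∅  [no exit]
Path to 5: b·b·tau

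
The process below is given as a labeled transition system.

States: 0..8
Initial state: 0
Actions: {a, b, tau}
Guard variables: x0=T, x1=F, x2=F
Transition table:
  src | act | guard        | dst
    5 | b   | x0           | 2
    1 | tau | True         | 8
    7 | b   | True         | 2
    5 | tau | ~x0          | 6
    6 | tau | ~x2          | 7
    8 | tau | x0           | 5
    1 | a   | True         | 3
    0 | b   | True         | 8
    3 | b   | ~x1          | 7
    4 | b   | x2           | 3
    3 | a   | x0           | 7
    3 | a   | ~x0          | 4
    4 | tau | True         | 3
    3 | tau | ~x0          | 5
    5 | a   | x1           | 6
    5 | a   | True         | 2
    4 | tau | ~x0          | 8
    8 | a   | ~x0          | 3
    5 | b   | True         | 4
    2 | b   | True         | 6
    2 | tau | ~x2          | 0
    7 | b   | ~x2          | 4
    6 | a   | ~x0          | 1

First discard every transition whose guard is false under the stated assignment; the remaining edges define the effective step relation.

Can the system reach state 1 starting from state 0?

Answer: UNREACHABLE

Trace:
Guard filter leaves 15 enabled edge(s).
L0 = {0}
L1 = {8}  total {0,8}
L2 = {5}  total {0,5,8}
L3 = {2,4}  total {0,2,4,5,8}
L4 = {3,6}  total {0,2,3,4,5,6,8}
L5 = {7}  total {0,2,3,4,5,6,7,8}
R = {0,2,3,4,5,6,7,8}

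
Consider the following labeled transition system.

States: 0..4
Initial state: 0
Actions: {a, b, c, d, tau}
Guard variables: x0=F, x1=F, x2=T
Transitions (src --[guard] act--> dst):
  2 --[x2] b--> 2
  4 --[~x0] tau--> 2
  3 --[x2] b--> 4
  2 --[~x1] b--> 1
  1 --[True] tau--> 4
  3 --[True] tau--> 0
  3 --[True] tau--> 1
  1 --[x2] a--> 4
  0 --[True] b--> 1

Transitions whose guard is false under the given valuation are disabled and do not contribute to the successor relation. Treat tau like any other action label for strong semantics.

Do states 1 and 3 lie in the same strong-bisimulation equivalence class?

Compute ~ classes (split until stable):
  round 0: {{0,1,2,3,4}}
  round 1: {{0,2},{1},{3},{4}}
  round 2: {{0},{1},{2},{3},{4}}
5 equivalence class(es) (converged in 3)
1∈{1}, 3∈{3}

Answer: NOT BISIMILAR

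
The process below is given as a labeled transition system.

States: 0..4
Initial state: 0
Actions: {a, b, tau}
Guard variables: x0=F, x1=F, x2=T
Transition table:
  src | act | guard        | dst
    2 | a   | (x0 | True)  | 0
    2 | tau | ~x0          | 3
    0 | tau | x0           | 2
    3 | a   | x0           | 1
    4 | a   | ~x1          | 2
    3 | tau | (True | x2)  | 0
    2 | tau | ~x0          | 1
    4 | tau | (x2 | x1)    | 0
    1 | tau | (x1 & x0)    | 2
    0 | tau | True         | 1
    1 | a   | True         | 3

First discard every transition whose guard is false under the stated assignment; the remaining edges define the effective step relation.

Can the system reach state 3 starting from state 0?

Answer: REACHABLE

Working:
8 transition(s) survive guard evaluation.
Layer 0: {0}
Layer 1: {1}  total {0,1}
Layer 2: {3}  total {0,1,3}
Reach set: {0,1,3}
trace reaching 3: tau·a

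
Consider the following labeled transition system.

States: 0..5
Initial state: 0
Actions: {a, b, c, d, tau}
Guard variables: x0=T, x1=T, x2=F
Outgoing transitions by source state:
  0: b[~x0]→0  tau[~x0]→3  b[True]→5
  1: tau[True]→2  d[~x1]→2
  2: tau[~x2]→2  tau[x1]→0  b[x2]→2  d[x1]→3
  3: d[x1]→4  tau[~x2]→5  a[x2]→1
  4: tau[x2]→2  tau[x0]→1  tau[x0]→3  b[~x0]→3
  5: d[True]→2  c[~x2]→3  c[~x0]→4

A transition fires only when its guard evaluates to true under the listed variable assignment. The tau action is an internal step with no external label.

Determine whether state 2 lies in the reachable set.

Guard filter leaves 11 enabled edge(s).
Layer 0: {0}
Layer 1: {5}  now seen {0,5}
Layer 2: {2,3}  now seen {0,2,3,5}
Layer 3: {4}  now seen {0,2,3,4,5}
Layer 4: {1}  now seen {0,1,2,3,4,5}
R = {0,1,2,3,4,5}
trace reaching 2: b·d

Answer: REACHABLE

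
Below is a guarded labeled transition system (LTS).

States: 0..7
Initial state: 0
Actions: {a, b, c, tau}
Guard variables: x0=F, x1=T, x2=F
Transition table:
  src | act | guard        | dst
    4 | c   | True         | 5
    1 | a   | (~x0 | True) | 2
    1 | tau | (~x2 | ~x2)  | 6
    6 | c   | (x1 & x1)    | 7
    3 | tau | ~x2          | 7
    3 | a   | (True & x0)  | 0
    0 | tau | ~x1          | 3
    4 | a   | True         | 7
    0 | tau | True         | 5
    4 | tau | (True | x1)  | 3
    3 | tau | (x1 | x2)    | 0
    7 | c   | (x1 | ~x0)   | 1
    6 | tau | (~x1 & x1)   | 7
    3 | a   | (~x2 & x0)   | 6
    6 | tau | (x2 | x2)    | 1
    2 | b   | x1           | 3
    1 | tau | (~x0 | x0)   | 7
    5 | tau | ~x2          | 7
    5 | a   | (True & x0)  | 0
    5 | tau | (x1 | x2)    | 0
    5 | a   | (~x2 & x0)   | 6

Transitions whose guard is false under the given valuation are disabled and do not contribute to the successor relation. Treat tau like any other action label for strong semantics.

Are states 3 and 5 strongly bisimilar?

Answer: BISIMILAR

Analysis:
Refine partition for ~:
  π0 = {{0,1,2,3,4,5,6,7}}
  π1 = {{0,3,5},{1},{2},{4},{6,7}}
  π2 = {{0},{1},{2},{3,5},{4},{6},{7}}
7 equivalence class(es) (converged in 3)
class of 3: {3,5}; class of 5: {3,5}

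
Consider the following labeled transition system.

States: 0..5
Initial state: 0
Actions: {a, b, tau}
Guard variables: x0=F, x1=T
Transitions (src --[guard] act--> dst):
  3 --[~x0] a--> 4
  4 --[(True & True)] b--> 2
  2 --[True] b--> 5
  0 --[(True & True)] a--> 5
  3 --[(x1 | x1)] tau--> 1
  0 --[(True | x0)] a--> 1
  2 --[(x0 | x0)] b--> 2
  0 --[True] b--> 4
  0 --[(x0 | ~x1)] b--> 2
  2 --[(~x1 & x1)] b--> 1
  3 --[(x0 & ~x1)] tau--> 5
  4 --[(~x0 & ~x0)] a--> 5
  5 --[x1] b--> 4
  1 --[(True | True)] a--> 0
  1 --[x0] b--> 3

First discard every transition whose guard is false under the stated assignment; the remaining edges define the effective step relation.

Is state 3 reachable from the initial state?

Answer: UNREACHABLE

Analysis:
Guard filter leaves 10 enabled edge(s).
depth 0: {0}
depth 1: {1,4,5}  total {0,1,4,5}
depth 2: {2}  total {0,1,2,4,5}
Reachable = {0,1,2,4,5}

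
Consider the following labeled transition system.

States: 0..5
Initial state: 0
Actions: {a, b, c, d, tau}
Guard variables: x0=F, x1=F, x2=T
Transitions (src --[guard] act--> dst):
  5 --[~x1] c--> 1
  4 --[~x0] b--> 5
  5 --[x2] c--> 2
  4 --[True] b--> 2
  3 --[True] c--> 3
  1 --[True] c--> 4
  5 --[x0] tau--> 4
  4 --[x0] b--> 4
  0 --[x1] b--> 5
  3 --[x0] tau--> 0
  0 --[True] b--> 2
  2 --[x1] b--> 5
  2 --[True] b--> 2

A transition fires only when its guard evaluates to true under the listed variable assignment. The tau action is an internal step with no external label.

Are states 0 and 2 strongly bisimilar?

Answer: BISIMILAR

Trace:
Compute ~ classes (split until stable):
  π0 = {{0,1,2,3,4,5}}
  π1 = {{0,2,4},{1,3,5}}
  π2 = {{0,2},{1},{3},{4},{5}}
stable after 3 split(s): 5 block(s)
class of 0: {0,2}; class of 2: {0,2}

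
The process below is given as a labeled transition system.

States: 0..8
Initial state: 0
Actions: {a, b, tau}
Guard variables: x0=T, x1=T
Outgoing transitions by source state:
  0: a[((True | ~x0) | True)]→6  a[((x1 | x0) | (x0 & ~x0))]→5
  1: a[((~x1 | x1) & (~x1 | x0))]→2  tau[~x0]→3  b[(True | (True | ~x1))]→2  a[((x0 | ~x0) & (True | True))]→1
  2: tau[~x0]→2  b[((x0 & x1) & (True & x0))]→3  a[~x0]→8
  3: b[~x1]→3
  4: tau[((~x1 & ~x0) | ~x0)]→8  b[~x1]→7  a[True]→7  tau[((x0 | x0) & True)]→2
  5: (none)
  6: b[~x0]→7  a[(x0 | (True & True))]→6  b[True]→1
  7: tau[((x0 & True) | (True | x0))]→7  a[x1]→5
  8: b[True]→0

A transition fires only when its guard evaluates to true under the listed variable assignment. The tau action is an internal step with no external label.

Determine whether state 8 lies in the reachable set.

13 transition(s) survive guard evaluation.
Layer 0: {0}
Layer 1: {5,6}  cumulative {0,5,6}
Layer 2: {1}  cumulative {0,1,5,6}
Layer 3: {2}  cumulative {0,1,2,5,6}
Layer 4: {3}  cumulative {0,1,2,3,5,6}
R = {0,1,2,3,5,6}

Answer: UNREACHABLE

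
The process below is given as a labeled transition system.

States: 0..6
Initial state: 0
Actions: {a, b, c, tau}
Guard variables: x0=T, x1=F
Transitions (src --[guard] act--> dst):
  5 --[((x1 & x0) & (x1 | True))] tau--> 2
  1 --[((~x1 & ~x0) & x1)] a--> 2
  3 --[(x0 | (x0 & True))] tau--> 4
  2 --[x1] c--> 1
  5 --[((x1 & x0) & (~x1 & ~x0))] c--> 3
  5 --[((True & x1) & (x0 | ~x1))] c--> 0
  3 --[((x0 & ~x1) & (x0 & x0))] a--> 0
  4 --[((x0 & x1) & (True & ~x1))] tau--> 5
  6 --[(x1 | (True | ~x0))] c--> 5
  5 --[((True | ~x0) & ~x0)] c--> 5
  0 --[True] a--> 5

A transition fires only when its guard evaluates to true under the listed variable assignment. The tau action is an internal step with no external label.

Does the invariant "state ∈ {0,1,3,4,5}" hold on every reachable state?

Safe = {0,1,3,4,5}
Reach set: {0,5}
  0: safe
  5: safe

Answer: INVARIANT HOLDS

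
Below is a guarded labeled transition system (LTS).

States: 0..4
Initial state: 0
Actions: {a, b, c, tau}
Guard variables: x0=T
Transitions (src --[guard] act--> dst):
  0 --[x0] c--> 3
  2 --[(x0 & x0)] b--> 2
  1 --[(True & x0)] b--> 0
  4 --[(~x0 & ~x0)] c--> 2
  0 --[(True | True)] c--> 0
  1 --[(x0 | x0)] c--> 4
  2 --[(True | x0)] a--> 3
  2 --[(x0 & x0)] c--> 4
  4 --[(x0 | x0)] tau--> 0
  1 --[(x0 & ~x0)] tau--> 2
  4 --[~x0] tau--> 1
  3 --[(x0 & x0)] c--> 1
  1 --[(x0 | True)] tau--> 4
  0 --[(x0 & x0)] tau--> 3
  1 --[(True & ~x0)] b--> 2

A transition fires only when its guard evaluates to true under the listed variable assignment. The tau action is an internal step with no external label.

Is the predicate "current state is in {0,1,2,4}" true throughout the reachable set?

Allowed set {0,1,2,4}
Reachable = {0,1,3,4}
  0: safe
  1: safe
  3: outside
  4: safe
counterexample path to 3: c

Answer: INVARIANT VIOLATED at state 3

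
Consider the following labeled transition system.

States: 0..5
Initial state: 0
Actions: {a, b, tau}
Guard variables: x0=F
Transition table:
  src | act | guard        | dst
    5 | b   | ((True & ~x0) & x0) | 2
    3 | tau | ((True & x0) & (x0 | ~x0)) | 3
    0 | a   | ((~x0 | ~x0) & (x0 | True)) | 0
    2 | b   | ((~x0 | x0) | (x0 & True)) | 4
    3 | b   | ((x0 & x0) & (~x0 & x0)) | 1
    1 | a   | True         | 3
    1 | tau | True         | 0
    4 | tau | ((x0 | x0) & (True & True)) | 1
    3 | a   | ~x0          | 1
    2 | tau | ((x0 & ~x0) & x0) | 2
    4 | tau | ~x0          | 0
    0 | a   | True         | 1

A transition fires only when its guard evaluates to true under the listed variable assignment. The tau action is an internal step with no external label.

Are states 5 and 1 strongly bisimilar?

Answer: NOT BISIMILAR

Trace:
Bisimulation quotient by refinement:
  round 0: {{0,1,2,3,4,5}}
  round 1: {{0,3},{1},{2},{4},{5}}
  round 2: {{0},{1},{2},{3},{4},{5}}
6 equivalence class(es) (converged in 3)
[5]={5}  [1]={1}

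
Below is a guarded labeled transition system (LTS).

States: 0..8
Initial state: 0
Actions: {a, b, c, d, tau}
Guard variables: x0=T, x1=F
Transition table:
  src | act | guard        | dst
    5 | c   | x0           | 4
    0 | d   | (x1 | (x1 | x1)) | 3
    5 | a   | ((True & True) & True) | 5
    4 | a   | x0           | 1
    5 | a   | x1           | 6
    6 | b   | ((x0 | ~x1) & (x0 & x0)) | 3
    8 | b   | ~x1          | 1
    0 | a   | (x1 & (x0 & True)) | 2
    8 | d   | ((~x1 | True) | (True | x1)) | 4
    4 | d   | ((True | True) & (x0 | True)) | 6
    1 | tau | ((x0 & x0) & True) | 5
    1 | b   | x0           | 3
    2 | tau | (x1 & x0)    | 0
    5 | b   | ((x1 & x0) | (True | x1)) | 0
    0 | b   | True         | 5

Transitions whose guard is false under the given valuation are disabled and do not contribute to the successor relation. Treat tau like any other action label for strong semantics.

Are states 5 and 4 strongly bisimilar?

Answer: NOT BISIMILAR

Trace:
Compute ~ classes (split until stable):
  π0 = {{0,1,2,3,4,5,6,7,8}}
  π1 = {{0,6},{1},{2,3,7},{4},{5},{8}}
  π2 = {{0},{1},{2,3,7},{4},{5},{6},{8}}
stable after 3 split(s): 7 block(s)
class of 5: {5}; class of 4: {4}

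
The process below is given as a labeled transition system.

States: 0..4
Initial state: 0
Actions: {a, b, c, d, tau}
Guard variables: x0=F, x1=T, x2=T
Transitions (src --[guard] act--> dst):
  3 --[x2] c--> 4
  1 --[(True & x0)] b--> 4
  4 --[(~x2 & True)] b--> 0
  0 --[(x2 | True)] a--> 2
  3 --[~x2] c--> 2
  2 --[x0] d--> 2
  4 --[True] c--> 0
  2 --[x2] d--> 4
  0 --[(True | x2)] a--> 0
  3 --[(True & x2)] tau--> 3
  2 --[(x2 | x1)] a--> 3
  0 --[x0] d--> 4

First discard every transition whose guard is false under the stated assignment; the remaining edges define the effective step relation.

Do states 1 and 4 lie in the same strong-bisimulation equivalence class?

Answer: NOT BISIMILAR

Working:
Bisimulation quotient by refinement:
  round 0: {{0,1,2,3,4}}
  round 1: {{0},{1},{2},{3},{4}}
Fixed point at round 2; 5 class(es).
[1]={1}  [4]={4}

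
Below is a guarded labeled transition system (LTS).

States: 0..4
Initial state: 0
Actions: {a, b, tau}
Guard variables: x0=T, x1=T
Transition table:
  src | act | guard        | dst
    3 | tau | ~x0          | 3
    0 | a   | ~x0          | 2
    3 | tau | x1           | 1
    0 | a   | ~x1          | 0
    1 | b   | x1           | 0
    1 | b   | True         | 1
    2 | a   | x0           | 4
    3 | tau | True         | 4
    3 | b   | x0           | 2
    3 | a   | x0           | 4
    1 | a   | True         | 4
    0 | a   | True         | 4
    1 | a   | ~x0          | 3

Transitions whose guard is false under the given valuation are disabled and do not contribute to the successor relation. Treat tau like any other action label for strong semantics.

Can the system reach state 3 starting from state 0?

Answer: UNREACHABLE

Trace:
Guard filter leaves 9 enabled edge(s).
depth 0: {0}
depth 1: {4}  total {0,4}
Reach set: {0,4}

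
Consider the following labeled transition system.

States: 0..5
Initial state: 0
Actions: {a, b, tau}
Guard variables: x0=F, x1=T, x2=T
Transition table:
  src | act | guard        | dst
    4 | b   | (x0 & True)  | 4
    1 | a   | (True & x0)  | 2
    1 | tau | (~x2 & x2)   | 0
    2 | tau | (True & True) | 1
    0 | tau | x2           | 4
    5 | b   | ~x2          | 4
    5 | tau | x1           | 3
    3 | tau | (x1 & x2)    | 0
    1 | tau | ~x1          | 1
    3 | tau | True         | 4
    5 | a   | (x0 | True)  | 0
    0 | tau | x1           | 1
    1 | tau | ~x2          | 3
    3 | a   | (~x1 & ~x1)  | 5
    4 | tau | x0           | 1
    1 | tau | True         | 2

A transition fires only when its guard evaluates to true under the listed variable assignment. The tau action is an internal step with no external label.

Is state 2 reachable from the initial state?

Guard filter leaves 8 enabled edge(s).
L0 = {0}
L1 = {1,4}  cumulative {0,1,4}
L2 = {2}  cumulative {0,1,2,4}
R = {0,1,2,4}
witness 2: tau·tau

Answer: REACHABLE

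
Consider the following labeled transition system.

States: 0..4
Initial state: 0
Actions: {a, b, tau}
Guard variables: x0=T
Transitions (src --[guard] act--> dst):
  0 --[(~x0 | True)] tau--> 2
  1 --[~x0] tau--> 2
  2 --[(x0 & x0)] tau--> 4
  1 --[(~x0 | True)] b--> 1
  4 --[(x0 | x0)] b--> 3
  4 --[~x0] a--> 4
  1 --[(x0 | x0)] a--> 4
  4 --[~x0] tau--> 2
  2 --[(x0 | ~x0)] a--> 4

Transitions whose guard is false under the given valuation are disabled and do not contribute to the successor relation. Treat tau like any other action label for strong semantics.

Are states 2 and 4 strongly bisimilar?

Refine partition for ~:
  round 0: {{0,1,2,3,4}}
  round 1: {{0},{1},{2},{3},{4}}
Fixed point at round 2; 5 class(es).
class of 2: {2}; class of 4: {4}

Answer: NOT BISIMILAR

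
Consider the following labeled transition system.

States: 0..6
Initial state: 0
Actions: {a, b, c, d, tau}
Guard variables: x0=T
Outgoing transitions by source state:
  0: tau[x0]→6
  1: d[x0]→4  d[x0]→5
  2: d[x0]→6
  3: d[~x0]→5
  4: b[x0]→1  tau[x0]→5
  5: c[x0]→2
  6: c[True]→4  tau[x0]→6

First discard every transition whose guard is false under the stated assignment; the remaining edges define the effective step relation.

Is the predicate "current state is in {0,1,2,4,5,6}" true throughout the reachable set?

Allowed set {0,1,2,4,5,6}
Reach set: {0,1,2,4,5,6}
  0: safe
  1: safe
  2: safe
  4: safe
  5: safe
  6: safe

Answer: INVARIANT HOLDS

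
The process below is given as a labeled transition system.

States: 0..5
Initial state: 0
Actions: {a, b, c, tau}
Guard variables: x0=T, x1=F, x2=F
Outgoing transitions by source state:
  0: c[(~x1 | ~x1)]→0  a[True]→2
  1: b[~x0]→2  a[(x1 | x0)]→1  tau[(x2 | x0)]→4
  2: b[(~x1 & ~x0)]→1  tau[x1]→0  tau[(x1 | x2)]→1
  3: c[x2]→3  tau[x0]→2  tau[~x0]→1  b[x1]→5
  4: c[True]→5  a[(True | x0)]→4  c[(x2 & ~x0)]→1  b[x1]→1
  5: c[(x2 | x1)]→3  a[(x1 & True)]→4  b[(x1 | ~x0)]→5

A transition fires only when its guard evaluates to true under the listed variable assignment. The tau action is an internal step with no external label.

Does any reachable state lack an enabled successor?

R = {0,2}
  0: a→2  c→0  [deg 2]
  2: ∅  [STUCK]
witness 2: a

Answer: DEADLOCK at state 2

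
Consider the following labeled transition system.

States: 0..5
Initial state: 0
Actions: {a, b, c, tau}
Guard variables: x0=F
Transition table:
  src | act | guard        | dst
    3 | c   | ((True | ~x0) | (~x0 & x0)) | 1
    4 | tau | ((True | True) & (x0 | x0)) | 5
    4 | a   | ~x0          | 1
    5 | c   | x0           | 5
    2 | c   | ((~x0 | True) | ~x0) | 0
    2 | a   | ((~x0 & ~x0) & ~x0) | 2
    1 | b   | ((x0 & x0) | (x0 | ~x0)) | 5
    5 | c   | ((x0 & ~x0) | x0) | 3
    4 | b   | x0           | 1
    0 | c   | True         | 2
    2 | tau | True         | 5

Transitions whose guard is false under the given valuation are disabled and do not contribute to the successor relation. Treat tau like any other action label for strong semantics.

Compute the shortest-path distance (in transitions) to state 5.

Layered search for 5:
  L0 = {0}
  L1 = {2}
  L2 = {5}
5 enters at depth 2; path c·tau

Answer: 2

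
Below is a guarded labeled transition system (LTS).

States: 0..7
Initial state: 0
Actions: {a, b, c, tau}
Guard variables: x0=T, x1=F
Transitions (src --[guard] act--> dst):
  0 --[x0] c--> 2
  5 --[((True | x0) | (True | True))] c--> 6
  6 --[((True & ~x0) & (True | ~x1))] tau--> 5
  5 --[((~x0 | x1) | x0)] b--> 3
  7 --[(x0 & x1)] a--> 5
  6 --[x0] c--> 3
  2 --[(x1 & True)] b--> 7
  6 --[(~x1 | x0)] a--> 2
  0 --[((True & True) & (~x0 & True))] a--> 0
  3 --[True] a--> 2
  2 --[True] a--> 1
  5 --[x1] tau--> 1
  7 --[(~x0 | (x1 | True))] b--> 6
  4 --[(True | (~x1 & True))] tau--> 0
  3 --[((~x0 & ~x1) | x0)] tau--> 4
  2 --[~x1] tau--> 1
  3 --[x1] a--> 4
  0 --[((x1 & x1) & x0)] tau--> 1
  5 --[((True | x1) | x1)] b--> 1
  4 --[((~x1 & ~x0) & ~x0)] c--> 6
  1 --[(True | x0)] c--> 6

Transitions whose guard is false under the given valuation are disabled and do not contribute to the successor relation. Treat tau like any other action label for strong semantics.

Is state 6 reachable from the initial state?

Answer: REACHABLE

Working:
After dropping false guards: 13 live edges.
Layer 0: {0}
Layer 1: {2}  total {0,2}
Layer 2: {1}  total {0,1,2}
Layer 3: {6}  total {0,1,2,6}
Layer 4: {3}  total {0,1,2,3,6}
Layer 5: {4}  total {0,1,2,3,4,6}
Reachable = {0,1,2,3,4,6}
trace reaching 6: c·a·c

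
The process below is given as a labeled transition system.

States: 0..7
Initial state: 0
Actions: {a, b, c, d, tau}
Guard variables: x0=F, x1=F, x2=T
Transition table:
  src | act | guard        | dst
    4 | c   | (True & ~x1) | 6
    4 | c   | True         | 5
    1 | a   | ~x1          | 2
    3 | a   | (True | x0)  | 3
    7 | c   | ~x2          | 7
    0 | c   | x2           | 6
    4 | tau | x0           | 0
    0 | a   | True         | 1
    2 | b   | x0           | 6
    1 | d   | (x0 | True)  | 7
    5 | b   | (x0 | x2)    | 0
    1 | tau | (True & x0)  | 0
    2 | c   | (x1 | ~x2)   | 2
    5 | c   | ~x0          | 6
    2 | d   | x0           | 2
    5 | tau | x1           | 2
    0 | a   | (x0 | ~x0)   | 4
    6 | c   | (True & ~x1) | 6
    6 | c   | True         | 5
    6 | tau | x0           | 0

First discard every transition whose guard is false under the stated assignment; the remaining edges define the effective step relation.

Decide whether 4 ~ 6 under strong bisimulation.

Bisimulation quotient by refinement:
  P[0] = {{0,1,2,3,4,5,6,7}}
  P[1] = {{0},{1},{2,7},{3},{4,6},{5}}
stable after 2 split(s): 6 block(s)
4∈{4,6}, 6∈{4,6}

Answer: BISIMILAR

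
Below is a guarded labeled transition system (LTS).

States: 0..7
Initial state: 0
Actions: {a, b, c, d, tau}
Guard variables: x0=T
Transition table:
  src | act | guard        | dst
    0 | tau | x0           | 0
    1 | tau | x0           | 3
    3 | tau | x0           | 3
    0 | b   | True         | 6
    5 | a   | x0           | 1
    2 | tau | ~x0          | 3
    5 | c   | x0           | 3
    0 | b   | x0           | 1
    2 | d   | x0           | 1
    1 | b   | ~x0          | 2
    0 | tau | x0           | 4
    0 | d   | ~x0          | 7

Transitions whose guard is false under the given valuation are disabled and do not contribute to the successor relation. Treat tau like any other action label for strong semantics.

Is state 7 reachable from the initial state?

Answer: UNREACHABLE

Trace:
9 transition(s) survive guard evaluation.
depth 0: {0}
depth 1: {1,4,6}  cumulative {0,1,4,6}
depth 2: {3}  cumulative {0,1,3,4,6}
R = {0,1,3,4,6}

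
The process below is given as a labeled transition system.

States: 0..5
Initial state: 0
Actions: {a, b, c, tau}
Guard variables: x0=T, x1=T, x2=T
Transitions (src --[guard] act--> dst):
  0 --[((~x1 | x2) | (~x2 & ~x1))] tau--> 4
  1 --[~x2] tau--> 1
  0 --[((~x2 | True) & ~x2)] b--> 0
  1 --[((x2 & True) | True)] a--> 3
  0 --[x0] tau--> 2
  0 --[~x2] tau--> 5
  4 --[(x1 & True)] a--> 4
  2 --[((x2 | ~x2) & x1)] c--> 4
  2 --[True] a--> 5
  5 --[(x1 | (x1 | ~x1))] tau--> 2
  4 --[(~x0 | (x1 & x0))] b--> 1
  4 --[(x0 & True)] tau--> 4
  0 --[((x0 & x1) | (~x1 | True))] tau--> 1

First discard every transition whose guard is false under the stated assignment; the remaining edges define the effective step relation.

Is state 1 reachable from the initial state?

Guard filter leaves 10 enabled edge(s).
depth 0: {0}
depth 1: {1,2,4}  total {0,1,2,4}
depth 2: {3,5}  total {0,1,2,3,4,5}
R = {0,1,2,3,4,5}
witness 1: tau

Answer: REACHABLE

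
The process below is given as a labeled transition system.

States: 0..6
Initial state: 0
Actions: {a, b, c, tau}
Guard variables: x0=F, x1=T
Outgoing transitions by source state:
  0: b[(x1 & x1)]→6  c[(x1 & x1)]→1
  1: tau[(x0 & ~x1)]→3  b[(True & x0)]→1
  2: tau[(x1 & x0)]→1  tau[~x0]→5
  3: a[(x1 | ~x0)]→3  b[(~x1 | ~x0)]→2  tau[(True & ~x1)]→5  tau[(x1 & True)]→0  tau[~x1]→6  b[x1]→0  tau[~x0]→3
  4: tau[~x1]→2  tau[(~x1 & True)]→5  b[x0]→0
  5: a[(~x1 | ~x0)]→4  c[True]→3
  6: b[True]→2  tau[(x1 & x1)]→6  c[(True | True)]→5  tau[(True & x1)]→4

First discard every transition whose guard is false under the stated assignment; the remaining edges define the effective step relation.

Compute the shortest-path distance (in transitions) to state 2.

BFS to 2:
  Layer 0: {0}
  Layer 1: {1,6}
  Layer 2: {2,4,5}
depth(2)=2, e.g. b·b

Answer: 2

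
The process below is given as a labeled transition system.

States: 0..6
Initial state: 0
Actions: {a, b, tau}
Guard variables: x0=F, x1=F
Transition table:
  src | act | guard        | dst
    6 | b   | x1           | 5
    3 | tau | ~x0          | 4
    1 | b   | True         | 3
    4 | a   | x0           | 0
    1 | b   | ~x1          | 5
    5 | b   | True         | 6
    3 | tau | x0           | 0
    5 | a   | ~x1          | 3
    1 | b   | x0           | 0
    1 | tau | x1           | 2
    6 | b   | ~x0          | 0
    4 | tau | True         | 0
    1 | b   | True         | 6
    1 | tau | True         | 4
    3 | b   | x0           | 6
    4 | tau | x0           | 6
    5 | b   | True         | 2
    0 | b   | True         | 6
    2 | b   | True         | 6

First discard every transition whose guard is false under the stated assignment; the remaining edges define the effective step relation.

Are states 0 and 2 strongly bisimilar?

Answer: BISIMILAR

Analysis:
Compute ~ classes (split until stable):
  π0 = {{0,1,2,3,4,5,6}}
  π1 = {{0,2,6},{1},{3,4},{5}}
  π2 = {{0,2,6},{1},{3},{4},{5}}
stable after 3 split(s): 5 block(s)
0∈{0,2,6}, 2∈{0,2,6}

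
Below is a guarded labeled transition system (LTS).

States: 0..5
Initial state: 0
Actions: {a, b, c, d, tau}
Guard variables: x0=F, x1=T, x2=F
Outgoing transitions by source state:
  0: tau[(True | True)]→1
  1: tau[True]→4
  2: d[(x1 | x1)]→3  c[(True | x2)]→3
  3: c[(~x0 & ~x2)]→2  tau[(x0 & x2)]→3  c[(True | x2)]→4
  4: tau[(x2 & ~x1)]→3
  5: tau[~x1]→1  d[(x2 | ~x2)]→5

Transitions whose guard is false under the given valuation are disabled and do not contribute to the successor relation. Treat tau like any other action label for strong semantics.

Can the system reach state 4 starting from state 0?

After dropping false guards: 7 live edges.
Layer 0: {0}
Layer 1: {1}  cumulative {0,1}
Layer 2: {4}  cumulative {0,1,4}
Reachable = {0,1,4}
Path to 4: tau·tau

Answer: REACHABLE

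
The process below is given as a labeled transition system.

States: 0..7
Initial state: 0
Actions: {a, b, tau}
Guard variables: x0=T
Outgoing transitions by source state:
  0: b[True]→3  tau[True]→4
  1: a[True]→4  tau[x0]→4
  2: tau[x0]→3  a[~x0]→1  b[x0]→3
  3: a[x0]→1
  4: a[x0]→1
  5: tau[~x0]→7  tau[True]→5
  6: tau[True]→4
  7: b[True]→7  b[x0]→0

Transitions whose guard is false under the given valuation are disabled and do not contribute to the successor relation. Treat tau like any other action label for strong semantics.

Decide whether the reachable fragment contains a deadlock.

Answer: DEADLOCK-FREE

Working:
R = {0,1,3,4}
  0: b→3  tau→4  [deg 2]
  1: a→4  tau→4  [deg 2]
  3: a→1  [deg 1]
  4: a→1  [deg 1]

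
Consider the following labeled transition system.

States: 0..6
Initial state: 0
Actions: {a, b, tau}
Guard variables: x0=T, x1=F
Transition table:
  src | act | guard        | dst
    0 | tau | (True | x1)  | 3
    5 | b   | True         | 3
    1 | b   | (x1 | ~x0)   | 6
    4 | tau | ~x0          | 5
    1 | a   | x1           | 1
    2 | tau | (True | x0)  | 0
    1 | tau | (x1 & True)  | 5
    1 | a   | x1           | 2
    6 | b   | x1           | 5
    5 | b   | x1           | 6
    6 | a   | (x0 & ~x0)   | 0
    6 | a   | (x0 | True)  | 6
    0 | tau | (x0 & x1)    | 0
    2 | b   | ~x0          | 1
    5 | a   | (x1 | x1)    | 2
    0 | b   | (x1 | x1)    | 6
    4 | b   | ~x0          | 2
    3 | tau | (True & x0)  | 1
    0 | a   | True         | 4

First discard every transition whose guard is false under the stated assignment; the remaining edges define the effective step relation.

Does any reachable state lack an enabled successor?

Answer: DEADLOCK at state 1

Trace:
Reachable = {0,1,3,4}
  0: a→4  tau→3  [2 out]
  1: ∅  [no exit]
  3: tau→1  [1 out]
  4: ∅  [no exit]
witness 1: tau·tau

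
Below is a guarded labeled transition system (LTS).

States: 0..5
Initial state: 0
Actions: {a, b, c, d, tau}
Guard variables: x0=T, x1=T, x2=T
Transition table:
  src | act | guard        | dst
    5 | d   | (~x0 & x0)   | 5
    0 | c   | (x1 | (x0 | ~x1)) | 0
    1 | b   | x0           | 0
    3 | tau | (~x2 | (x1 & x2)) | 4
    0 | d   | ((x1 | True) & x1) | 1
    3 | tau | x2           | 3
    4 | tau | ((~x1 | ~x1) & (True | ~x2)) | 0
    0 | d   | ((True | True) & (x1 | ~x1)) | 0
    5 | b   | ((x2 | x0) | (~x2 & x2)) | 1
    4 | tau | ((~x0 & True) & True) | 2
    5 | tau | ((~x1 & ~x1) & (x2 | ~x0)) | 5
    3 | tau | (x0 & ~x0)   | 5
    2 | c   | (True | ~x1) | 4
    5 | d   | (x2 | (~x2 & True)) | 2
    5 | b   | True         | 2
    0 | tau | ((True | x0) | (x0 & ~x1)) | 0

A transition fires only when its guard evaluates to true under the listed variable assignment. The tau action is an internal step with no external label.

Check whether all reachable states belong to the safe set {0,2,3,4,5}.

Inv-set: {0,2,3,4,5}
R = {0,1}
  0: ok
  1: VIOLATES
reach 1 via d — violates

Answer: INVARIANT VIOLATED at state 1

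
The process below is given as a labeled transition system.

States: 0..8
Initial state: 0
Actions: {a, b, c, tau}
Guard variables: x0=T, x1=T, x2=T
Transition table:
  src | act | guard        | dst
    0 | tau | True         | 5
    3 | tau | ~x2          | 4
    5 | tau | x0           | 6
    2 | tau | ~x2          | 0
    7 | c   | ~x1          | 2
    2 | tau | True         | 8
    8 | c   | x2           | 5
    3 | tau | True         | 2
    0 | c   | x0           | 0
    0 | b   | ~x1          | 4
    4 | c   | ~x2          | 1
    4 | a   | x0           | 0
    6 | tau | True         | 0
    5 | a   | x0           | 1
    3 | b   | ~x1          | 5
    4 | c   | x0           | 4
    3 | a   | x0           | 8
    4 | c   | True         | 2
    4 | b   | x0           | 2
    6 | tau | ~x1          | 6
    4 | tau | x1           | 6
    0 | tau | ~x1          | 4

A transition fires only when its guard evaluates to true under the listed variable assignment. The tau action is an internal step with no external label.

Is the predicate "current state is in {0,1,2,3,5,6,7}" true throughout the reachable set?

Answer: INVARIANT HOLDS

Working:
Inv-set: {0,1,2,3,5,6,7}
Reachable = {0,1,5,6}
  0: ok
  1: ok
  5: ok
  6: ok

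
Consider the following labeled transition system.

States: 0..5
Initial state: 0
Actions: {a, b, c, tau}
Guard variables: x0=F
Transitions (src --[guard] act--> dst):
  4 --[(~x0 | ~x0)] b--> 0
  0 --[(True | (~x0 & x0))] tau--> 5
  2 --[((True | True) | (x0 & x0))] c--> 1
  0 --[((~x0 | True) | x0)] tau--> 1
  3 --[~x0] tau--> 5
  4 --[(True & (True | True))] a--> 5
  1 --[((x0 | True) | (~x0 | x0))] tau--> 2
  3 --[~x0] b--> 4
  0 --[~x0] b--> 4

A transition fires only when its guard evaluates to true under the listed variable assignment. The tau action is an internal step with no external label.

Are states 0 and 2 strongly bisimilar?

Answer: NOT BISIMILAR

Analysis:
Bisimulation quotient by refinement:
  round 0: {{0,1,2,3,4,5}}
  round 1: {{0,3},{1},{2},{4},{5}}
  round 2: {{0},{1},{2},{3},{4},{5}}
6 equivalence class(es) (converged in 3)
class of 0: {0}; class of 2: {2}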